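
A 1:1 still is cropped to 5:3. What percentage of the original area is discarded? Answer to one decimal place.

40.0%

5:3 is wider than 1:1, so the crop keeps the full width and trims the height.
Area ratio = (1.000)/(1.667) = 60.00%; the remaining 40.00% is cropped out.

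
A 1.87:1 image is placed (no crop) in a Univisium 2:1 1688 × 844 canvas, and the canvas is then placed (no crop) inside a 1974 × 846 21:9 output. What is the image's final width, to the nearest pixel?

1582 px

Inside the 1688×844 canvas the image is height-limited at 1578.28 × 844.00.
The Univisium 2:1 canvas is height-limited in 1974×846, giving 1692.00 × 846.00; scale factor 1.0024.
So the image's width is 1578.28 × 1.0024 ≈ 1582.02.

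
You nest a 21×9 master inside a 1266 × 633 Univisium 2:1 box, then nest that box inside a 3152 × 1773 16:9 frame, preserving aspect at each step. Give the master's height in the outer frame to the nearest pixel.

First fit — 21×9 into 1266×633 spans the width: 1266.00 × 542.57.
Univisium 2:1 in 3152×1773: fills the width, so the intermediate becomes 3152.00 × 1576.00 — a scale of ×2.4897.
So the master's height is 542.57 × 2.4897 ≈ 1350.86.

1351 px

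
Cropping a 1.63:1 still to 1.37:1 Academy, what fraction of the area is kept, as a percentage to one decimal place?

84.0%

Going from 1.63:1 to 1.37:1 Academy means cutting width while keeping height.
Area ratio = (1.370)/(1.630) = 84.05% retained.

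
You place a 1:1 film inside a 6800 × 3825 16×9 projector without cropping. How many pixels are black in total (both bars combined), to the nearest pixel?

1:1 is narrower than 16×9, so it spans the full height.
That makes the image 3825.0000 px wide (3825 × 1/1).
6800 − 3825.0000 = 2975.0000 px of bars.
Bar area = 2975.0000 × 3825 ≈ 11379375 px.

11379375 pixels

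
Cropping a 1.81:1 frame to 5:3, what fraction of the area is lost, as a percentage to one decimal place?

5:3 is narrower than 1.81:1, so the crop keeps the full height and trims the width.
(1.667)/(1.810) ≈ 0.921 of the area survives, leaving 7.92% discarded.

7.9%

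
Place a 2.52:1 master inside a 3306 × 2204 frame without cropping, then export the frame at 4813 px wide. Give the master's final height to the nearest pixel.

In the 3306×2204 frame the master fills the width: height = 3306 / 2.520 ≈ 1311.90 px.
Resizing to 4813 px wide multiplies everything by 1.4558: 1311.90 → 1909.92 px.

1910 px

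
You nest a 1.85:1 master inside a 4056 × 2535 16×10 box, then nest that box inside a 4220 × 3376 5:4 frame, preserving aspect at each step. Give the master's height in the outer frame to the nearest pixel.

2281 px

First fit — 1.85:1 into 4056×2535 spans the width: 4056.00 × 2192.43.
The 16×10 canvas is width-limited in 4220×3376, giving 4220.00 × 2637.50; scale factor 1.0404.
Applying the same ×1.0404: 2192.43 → 2281.08.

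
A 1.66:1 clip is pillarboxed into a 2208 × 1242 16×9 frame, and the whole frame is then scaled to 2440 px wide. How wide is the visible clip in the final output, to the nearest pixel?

2278 px

Fitted into 2208×1242, the clip spans the height; its width is 1242 × 1.660 ≈ 2061.72 px.
Resizing to 2440 px wide multiplies everything by 1.1051: 2061.72 → 2278.35 px.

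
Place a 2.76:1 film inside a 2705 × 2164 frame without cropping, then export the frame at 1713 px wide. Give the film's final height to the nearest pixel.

621 px

Fitted into 2705×2164, the film spans the width; its height is 2705 / 2.760 ≈ 980.07 px.
Scaling 2705 → 1713 is ×0.6333, so the height becomes 980.07 × 0.6333 ≈ 620.65 px.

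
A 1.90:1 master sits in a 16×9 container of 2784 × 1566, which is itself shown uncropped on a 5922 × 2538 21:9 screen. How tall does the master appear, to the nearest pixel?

2375 px

Inside the 2784×1566 canvas the master is width-limited at 2784.00 × 1465.26.
The 16×9 canvas is height-limited in 5922×2538, giving 4512.00 × 2538.00; scale factor 1.6207.
Applying the same ×1.6207: 1465.26 → 2374.74.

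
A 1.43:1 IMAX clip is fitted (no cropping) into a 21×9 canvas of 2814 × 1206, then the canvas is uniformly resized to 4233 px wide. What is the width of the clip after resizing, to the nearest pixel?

2594 px

In the 2814×1206 frame the clip fills the height: width = 1206 × 1.430 ≈ 1724.58 px.
Resizing to 4233 px wide multiplies everything by 1.5043: 1724.58 → 2594.22 px.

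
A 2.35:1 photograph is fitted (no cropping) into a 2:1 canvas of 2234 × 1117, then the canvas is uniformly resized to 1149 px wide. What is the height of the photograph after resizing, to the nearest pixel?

489 px

At 2234×1117 the photograph is width-limited, so height = 2234 / 2.350 ≈ 950.64 px.
The frame scales by 1149/2234 = 0.5143; 950.64 × 0.5143 ≈ 488.94 px.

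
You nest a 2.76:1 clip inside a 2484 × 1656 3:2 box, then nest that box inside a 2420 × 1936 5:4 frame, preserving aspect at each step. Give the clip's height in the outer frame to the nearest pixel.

877 px

2.76:1 in 2484×1656: fills the width, so the clip is 2484.00 × 900.00.
3:2 in 2420×1936: fills the width, so the intermediate becomes 2420.00 × 1613.33 — a scale of ×0.9742.
Applying the same ×0.9742: 900.00 → 876.81.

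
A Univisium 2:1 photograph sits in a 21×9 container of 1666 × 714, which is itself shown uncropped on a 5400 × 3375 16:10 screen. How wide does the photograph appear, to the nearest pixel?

4629 px

First fit — Univisium 2:1 into 1666×714 spans the height: 1428.00 × 714.00.
21×9 in 5400×3375: fills the width, so the intermediate becomes 5400.00 × 2314.29 — a scale of ×3.2413.
Applying the same ×3.2413: 1428.00 → 4628.57.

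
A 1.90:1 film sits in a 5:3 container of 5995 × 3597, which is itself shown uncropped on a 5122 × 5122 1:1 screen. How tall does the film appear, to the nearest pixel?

2696 px

Inside the 5995×3597 canvas the film is width-limited at 5995.00 × 3155.26.
5:3 in 5122×5122: fills the width, so the intermediate becomes 5122.00 × 3073.20 — a scale of ×0.8544.
Applying the same ×0.8544: 3155.26 → 2695.79.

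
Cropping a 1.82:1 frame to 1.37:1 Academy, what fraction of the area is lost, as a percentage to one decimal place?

24.7%

Going from 1.82:1 to 1.37:1 Academy means cutting width while keeping height.
Area ratio = (1.370)/(1.820) = 75.27%; the remaining 24.73% is cropped out.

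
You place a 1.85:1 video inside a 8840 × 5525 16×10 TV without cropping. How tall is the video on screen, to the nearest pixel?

4778 px

1.85:1 (1.850) > 16×10 (1.600), so the video fills the width.
That makes the image 4778.38 px tall (8840 / 1.850).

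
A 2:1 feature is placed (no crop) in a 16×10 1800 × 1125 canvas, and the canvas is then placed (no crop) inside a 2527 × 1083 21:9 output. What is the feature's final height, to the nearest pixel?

866 px

Inside the 1800×1125 canvas the feature is width-limited at 1800.00 × 900.00.
The 16×10 canvas is height-limited in 2527×1083, giving 1732.80 × 1083.00; scale factor 0.9627.
So the feature's height is 900.00 × 0.9627 ≈ 866.40.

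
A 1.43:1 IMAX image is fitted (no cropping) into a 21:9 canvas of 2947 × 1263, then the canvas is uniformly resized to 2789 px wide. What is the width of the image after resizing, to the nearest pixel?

1709 px

At 2947×1263 the image is height-limited, so width = 1263 × 1.430 ≈ 1806.09 px.
Scaling 2947 → 2789 is ×0.9464, so the width becomes 1806.09 × 0.9464 ≈ 1709.26 px.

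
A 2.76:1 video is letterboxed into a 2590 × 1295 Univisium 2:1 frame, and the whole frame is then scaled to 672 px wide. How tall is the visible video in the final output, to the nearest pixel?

Fitted into 2590×1295, the video spans the width; its height is 2590 / 2.760 ≈ 938.41 px.
Resizing to 672 px wide multiplies everything by 0.2595: 938.41 → 243.48 px.

243 px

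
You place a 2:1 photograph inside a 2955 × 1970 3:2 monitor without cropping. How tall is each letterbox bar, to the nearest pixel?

246 px

2:1 is wider than 3:2, so it spans the full width.
That makes the image 1477.50 px tall (2955 × 1/2).
1970 − 1477.50 = 492.50 px of bars (246.25 each).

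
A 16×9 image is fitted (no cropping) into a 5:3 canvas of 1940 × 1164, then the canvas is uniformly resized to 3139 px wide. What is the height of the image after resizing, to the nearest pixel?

At 1940×1164 the image is width-limited, so height = 1940 × 9/16 ≈ 1091.25 px.
Scaling 1940 → 3139 is ×1.6180, so the height becomes 1091.25 × 1.6180 ≈ 1765.69 px.

1766 px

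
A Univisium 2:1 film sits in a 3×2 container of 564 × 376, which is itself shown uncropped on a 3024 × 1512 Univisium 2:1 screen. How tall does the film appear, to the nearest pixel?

Inside the 564×376 canvas the film is width-limited at 564.00 × 282.00.
Second fit — the 3×2 canvas into 3024×1512 spans the height: 2268.00 × 1512.00 (×4.0213 from 564×376).
So the film's height is 282.00 × 4.0213 ≈ 1134.00.

1134 px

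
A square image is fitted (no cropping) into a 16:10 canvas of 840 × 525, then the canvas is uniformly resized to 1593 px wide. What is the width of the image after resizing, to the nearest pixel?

Fitted into 840×525, the image spans the height; its width is 525 × 1/1 ≈ 525.00 px.
Resizing to 1593 px wide multiplies everything by 1.8964: 525.00 → 995.62 px.

996 px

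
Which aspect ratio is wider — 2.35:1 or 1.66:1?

2.35 and 1.66; 2.35 > 1.66.

2.35:1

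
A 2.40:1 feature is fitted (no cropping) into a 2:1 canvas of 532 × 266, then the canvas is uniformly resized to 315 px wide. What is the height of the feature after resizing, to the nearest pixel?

In the 532×266 frame the feature fills the width: height = 532 / 2.400 ≈ 221.67 px.
Scaling 532 → 315 is ×0.5921, so the height becomes 221.67 × 0.5921 ≈ 131.25 px.

131 px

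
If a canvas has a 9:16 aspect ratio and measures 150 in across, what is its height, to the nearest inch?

267 in

150 × 16/9 = 266.67.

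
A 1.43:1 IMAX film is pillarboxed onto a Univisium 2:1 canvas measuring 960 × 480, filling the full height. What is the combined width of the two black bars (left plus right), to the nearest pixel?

274 px

Content width = 480 × 1.430 ≈ 686.40 px.
960 − 686.40 = 273.60 px of bars.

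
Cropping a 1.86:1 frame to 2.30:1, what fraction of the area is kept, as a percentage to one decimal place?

80.9%

2.30:1 is wider than 1.86:1, so the crop keeps the full width and trims the height.
Area ratio = (1.860)/(2.300) = 80.87% retained.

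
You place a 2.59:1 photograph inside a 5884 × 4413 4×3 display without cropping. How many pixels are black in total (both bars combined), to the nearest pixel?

12598734 pixels

2.59:1 (2.590) > 4×3 (1.333), so the photograph fills the width.
The photograph is 5884 / 2.590 ≈ 2271.8147 px tall.
Black = 4413 − 2271.8147 = 2141.1853 px.
Across the 5884-px span: 2141.1853 × 5884 ≈ 12598734 px.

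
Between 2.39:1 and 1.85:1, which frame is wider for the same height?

2.39:1

2.39 and 1.85; 2.39 > 1.85.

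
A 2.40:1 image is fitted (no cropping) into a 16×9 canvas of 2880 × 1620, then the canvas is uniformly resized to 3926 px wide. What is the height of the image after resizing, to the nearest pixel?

Fitted into 2880×1620, the image spans the width; its height is 2880 / 2.400 ≈ 1200.00 px.
Scaling 2880 → 3926 is ×1.3632, so the height becomes 1200.00 × 1.3632 ≈ 1635.83 px.

1636 px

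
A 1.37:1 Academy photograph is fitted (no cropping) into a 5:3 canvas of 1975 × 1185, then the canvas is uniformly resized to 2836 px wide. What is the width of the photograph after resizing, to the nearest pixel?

At 1975×1185 the photograph is height-limited, so width = 1185 × 1.370 ≈ 1623.45 px.
Scaling 1975 → 2836 is ×1.4359, so the width becomes 1623.45 × 1.4359 ≈ 2331.19 px.

2331 px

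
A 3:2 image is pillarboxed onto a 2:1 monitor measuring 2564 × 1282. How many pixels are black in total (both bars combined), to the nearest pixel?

3:2 (1.500) < 2:1 (2.000), so the image fills the height.
The image is 1282 × 3/2 ≈ 1923.0000 px wide.
2564 − 1923.0000 = 641.0000 px of bars.
Bar area = 641.0000 × 1282 ≈ 821762 px.

821762 pixels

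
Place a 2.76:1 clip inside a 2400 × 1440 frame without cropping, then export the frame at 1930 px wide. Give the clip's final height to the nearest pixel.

699 px

Fitted into 2400×1440, the clip spans the width; its height is 2400 / 2.760 ≈ 869.57 px.
Scaling 2400 → 1930 is ×0.8042, so the height becomes 869.57 × 0.8042 ≈ 699.28 px.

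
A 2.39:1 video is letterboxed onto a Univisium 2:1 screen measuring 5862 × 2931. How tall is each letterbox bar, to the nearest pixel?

2.39:1 is wider than Univisium 2:1, so it spans the full width.
Content height = 5862 / 2.390 ≈ 2452.72 px.
Black = 2931 − 2452.72 = 478.28 px, or 239.14 per bar.

239 px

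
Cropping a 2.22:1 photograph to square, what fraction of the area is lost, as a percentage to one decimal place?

55.0%

The height stays; only width is cut (since square is narrower than 2.22:1).
Area ratio = (1.000)/(2.220) = 45.05%; the remaining 54.95% is cropped out.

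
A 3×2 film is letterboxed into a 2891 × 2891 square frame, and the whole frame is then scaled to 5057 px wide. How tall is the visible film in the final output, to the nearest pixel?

3371 px

At 2891×2891 the film is width-limited, so height = 2891 × 2/3 ≈ 1927.33 px.
Scaling 2891 → 5057 is ×1.7492, so the height becomes 1927.33 × 1.7492 ≈ 3371.33 px.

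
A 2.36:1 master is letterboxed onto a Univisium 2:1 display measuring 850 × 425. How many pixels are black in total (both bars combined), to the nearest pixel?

Since 2.360 > 2.000, the master is width-limited.
The master is 850 / 2.360 ≈ 360.1695 px tall.
Black = 425 − 360.1695 = 64.8305 px.
Across the 850-px span: 64.8305 × 850 ≈ 55106 px.

55106 pixels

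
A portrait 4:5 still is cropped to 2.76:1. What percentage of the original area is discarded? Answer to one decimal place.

71.0%

Going from portrait 4:5 to 2.76:1 means cutting height while keeping width.
Area ratio = (0.800)/(2.760) = 28.99%; the remaining 71.01% is cropped out.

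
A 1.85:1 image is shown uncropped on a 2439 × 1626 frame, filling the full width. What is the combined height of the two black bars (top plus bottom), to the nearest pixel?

308 px

The image is 2439 / 1.850 ≈ 1318.38 px tall.
1626 − 1318.38 = 307.62 px of bars.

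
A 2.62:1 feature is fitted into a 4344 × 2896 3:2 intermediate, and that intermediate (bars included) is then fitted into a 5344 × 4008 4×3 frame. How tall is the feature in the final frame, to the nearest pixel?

2.62:1 in 4344×2896: fills the width, so the feature is 4344.00 × 1658.02.
The 3:2 canvas is width-limited in 5344×4008, giving 5344.00 × 3562.67; scale factor 1.2302.
Applying the same ×1.2302: 1658.02 → 2039.69.

2040 px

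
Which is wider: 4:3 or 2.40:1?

4:3 = 1.333 and 2.4; 2.4 > 1.333.

2.40:1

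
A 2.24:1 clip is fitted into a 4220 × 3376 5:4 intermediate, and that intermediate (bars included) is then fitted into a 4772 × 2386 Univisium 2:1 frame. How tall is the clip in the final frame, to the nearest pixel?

Inside the 4220×3376 canvas the clip is width-limited at 4220.00 × 1883.93.
Second fit — the 5:4 canvas into 4772×2386 spans the height: 2982.50 × 2386.00 (×0.7068 from 4220×3376).
So the clip's height is 1883.93 × 0.7068 ≈ 1331.47.

1331 px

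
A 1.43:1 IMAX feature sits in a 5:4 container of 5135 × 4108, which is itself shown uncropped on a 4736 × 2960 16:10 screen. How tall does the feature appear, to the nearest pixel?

2587 px

1.43:1 IMAX in 5135×4108: fills the width, so the feature is 5135.00 × 3590.91.
Second fit — the 5:4 canvas into 4736×2960 spans the height: 3700.00 × 2960.00 (×0.7205 from 5135×4108).
The feature scales with it: height 3590.91 × 0.7205 ≈ 2587.41.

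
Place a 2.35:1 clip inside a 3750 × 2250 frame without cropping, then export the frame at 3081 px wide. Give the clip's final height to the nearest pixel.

At 3750×2250 the clip is width-limited, so height = 3750 / 2.350 ≈ 1595.74 px.
The frame scales by 3081/3750 = 0.8216; 1595.74 × 0.8216 ≈ 1311.06 px.

1311 px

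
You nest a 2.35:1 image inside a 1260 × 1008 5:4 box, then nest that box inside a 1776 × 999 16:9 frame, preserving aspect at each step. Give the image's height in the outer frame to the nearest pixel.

First fit — 2.35:1 into 1260×1008 spans the width: 1260.00 × 536.17.
5:4 in 1776×999: fills the height, so the intermediate becomes 1248.75 × 999.00 — a scale of ×0.9911.
Applying the same ×0.9911: 536.17 → 531.38.

531 px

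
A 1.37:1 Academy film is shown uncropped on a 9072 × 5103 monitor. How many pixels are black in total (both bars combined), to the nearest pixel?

10618782 pixels

1.37:1 Academy is narrower than 16×9, so it spans the full height.
The film is 5103 × 1.370 ≈ 6991.1100 px wide.
Leftover width: 9072 − 6991.1100 = 2080.8900 px.
Across the 5103-px span: 2080.8900 × 5103 ≈ 10618782 px.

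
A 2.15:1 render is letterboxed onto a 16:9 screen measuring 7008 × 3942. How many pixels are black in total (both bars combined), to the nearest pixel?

2.15:1 is wider than 16:9, so it spans the full width.
The render is 7008 / 2.150 ≈ 3259.5349 px tall.
3942 − 3259.5349 = 682.4651 px of bars.
Across the 7008-px span: 682.4651 × 7008 ≈ 4782716 px.

4782716 pixels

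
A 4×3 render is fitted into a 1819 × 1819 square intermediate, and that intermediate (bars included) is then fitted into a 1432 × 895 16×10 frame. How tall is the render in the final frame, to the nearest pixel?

Inside the 1819×1819 canvas the render is width-limited at 1819.00 × 1364.25.
The square canvas is height-limited in 1432×895, giving 895.00 × 895.00; scale factor 0.4920.
Applying the same ×0.4920: 1364.25 → 671.25.

671 px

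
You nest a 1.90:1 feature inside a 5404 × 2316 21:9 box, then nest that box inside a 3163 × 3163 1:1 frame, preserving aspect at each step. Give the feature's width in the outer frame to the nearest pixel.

2576 px

1.90:1 in 5404×2316: fills the height, so the feature is 4400.40 × 2316.00.
21:9 in 3163×3163: fills the width, so the intermediate becomes 3163.00 × 1355.57 — a scale of ×0.5853.
The feature scales with it: width 4400.40 × 0.5853 ≈ 2575.59.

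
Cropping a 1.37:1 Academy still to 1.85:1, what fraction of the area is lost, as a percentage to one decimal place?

25.9%

Going from 1.37:1 Academy to 1.85:1 means cutting height while keeping width.
(1.370)/(1.850) ≈ 0.741 of the area survives, leaving 25.95% discarded.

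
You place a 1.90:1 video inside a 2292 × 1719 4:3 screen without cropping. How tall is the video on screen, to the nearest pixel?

1.90:1 (1.900) > 4:3 (1.333), so the video fills the width.
That makes the image 1206.32 px tall (2292 / 1.900).

1206 px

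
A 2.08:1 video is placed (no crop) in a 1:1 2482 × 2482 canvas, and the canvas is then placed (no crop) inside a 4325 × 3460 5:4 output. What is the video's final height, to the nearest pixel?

1663 px

2.08:1 in 2482×2482: fills the width, so the video is 2482.00 × 1193.27.
The 1:1 canvas is height-limited in 4325×3460, giving 3460.00 × 3460.00; scale factor 1.3940.
Applying the same ×1.3940: 1193.27 → 1663.46.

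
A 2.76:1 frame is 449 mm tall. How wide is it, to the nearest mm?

1239 mm

Width = 449 × 2.760 = 1239.24.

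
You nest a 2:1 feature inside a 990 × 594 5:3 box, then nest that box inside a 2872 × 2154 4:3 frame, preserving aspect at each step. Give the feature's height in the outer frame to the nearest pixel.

First fit — 2:1 into 990×594 spans the width: 990.00 × 495.00.
Second fit — the 5:3 canvas into 2872×2154 spans the width: 2872.00 × 1723.20 (×2.9010 from 990×594).
The feature scales with it: height 495.00 × 2.9010 ≈ 1436.00.

1436 px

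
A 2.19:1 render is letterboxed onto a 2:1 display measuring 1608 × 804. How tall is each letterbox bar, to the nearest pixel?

2.19:1 is wider than 2:1, so it spans the full width.
That makes the image 734.25 px tall (1608 / 2.190).
804 − 734.25 = 69.75 px of bars (34.88 each).

35 px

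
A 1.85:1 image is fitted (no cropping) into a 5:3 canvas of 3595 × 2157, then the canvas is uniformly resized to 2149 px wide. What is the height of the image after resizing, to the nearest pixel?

Fitted into 3595×2157, the image spans the width; its height is 3595 / 1.850 ≈ 1943.24 px.
Scaling 3595 → 2149 is ×0.5978, so the height becomes 1943.24 × 0.5978 ≈ 1161.62 px.

1162 px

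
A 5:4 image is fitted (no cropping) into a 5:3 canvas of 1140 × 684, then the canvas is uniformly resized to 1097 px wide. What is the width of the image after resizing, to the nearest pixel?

823 px

Fitted into 1140×684, the image spans the height; its width is 684 × 5/4 ≈ 855.00 px.
The frame scales by 1097/1140 = 0.9623; 855.00 × 0.9623 ≈ 822.75 px.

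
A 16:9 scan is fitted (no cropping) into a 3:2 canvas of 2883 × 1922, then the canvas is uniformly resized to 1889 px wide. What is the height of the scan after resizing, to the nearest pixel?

Fitted into 2883×1922, the scan spans the width; its height is 2883 × 9/16 ≈ 1621.69 px.
Resizing to 1889 px wide multiplies everything by 0.6552: 1621.69 → 1062.56 px.

1063 px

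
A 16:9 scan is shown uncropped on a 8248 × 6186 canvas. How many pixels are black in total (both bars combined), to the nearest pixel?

12755532 pixels

16:9 (1.778) > 4×3 (1.333), so the scan fills the width.
The scan is 8248 × 9/16 ≈ 4639.5000 px tall.
Black = 6186 − 4639.5000 = 1546.5000 px.
That's 1546.5000 × 8248 ≈ 12755532 black pixels.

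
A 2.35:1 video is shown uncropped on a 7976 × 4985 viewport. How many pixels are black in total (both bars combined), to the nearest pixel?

12689477 pixels

Since 2.350 > 1.600, the video is width-limited.
That makes the image 3394.0426 px tall (7976 / 2.350).
Leftover height: 4985 − 3394.0426 = 1590.9574 px.
Across the 7976-px span: 1590.9574 × 7976 ≈ 12689477 px.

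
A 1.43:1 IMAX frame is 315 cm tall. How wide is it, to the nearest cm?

450 cm

315 × 1.430 = 450.45.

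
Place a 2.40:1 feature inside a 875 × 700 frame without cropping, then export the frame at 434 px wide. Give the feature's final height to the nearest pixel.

181 px

At 875×700 the feature is width-limited, so height = 875 / 2.400 ≈ 364.58 px.
Scaling 875 → 434 is ×0.4960, so the height becomes 364.58 × 0.4960 ≈ 180.83 px.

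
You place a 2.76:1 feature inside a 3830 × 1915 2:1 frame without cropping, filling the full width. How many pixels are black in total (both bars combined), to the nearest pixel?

The feature is 3830 / 2.760 ≈ 1387.6812 px tall.
Black = 1915 − 1387.6812 = 527.3188 px.
That's 527.3188 × 3830 ≈ 2019631 black pixels.

2019631 pixels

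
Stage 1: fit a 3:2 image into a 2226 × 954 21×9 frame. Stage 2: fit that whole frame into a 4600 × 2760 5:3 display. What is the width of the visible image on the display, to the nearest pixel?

3:2 in 2226×954: fills the height, so the image is 1431.00 × 954.00.
The 21×9 canvas is width-limited in 4600×2760, giving 4600.00 × 1971.43; scale factor 2.0665.
The image scales with it: width 1431.00 × 2.0665 ≈ 2957.14.

2957 px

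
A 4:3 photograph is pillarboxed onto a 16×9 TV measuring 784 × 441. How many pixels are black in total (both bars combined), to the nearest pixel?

4:3 (1.333) < 16×9 (1.778), so the photograph fills the height.
The photograph is 441 × 4/3 ≈ 588.0000 px wide.
Leftover width: 784 − 588.0000 = 196.0000 px.
That's 196.0000 × 441 ≈ 86436 black pixels.

86436 pixels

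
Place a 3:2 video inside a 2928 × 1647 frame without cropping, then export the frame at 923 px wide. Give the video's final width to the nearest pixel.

779 px

Fitted into 2928×1647, the video spans the height; its width is 1647 × 3/2 ≈ 2470.50 px.
Resizing to 923 px wide multiplies everything by 0.3152: 2470.50 → 778.78 px.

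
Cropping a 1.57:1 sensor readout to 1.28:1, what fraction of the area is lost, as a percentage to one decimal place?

1.28:1 is narrower than 1.57:1, so the crop keeps the full height and trims the width.
(1.280)/(1.570) ≈ 0.815 of the area survives, leaving 18.47% discarded.

18.5%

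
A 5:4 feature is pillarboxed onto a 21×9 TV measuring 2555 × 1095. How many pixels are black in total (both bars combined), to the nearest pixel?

1298944 pixels

Since 1.250 < 2.333, the feature is height-limited.
The feature is 1095 × 5/4 ≈ 1368.7500 px wide.
Leftover width: 2555 − 1368.7500 = 1186.2500 px.
That's 1186.2500 × 1095 ≈ 1298944 black pixels.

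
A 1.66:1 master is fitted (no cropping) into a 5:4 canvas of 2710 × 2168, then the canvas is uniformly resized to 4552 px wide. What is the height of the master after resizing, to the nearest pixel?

Fitted into 2710×2168, the master spans the width; its height is 2710 / 1.660 ≈ 1632.53 px.
Resizing to 4552 px wide multiplies everything by 1.6797: 1632.53 → 2742.17 px.

2742 px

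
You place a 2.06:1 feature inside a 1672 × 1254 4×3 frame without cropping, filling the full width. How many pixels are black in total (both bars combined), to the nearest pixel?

739608 pixels

The feature is 1672 / 2.060 ≈ 811.6505 px tall.
Black = 1254 − 811.6505 = 442.3495 px.
Across the 1672-px span: 442.3495 × 1672 ≈ 739608 px.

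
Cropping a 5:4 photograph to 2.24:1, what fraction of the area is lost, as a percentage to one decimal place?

44.2%

Going from 5:4 to 2.24:1 means cutting height while keeping width.
Fraction kept = (1.250)/(2.240) ≈ 55.80%, so 44.20% is lost.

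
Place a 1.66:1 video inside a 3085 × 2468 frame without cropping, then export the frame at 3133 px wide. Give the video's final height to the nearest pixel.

1887 px

In the 3085×2468 frame the video fills the width: height = 3085 / 1.660 ≈ 1858.43 px.
Scaling 3085 → 3133 is ×1.0156, so the height becomes 1858.43 × 1.0156 ≈ 1887.35 px.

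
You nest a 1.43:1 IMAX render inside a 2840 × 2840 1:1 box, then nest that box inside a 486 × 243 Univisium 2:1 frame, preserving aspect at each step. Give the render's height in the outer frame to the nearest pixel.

1.43:1 IMAX in 2840×2840: fills the width, so the render is 2840.00 × 1986.01.
1:1 in 486×243: fills the height, so the intermediate becomes 243.00 × 243.00 — a scale of ×0.0856.
So the render's height is 1986.01 × 0.0856 ≈ 169.93.

170 px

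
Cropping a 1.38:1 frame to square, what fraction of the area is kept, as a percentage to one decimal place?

72.5%

Going from 1.38:1 to square means cutting width while keeping height.
(1.000)/(1.380) ≈ 0.725 of the area survives.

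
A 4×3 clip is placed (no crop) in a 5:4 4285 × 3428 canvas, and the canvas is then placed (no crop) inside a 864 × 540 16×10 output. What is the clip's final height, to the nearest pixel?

506 px

First fit — 4×3 into 4285×3428 spans the width: 4285.00 × 3213.75.
5:4 in 864×540: fills the height, so the intermediate becomes 675.00 × 540.00 — a scale of ×0.1575.
Applying the same ×0.1575: 3213.75 → 506.25.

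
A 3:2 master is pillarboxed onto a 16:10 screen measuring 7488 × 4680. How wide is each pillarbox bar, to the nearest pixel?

3:2 is narrower than 16:10, so it spans the full height.
That makes the image 7020.00 px wide (4680 × 3/2).
7488 − 7020.00 = 468.00 px of bars (234.00 each).

234 px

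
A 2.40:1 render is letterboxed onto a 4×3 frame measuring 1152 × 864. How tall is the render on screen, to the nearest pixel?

2.40:1 is wider than 4×3, so it spans the full width.
That makes the image 480.00 px tall (1152 / 2.400).

480 px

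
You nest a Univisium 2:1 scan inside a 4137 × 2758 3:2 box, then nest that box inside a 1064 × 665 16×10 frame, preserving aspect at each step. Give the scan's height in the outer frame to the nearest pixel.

499 px

First fit — Univisium 2:1 into 4137×2758 spans the width: 4137.00 × 2068.50.
3:2 in 1064×665: fills the height, so the intermediate becomes 997.50 × 665.00 — a scale of ×0.2411.
The scan scales with it: height 2068.50 × 0.2411 ≈ 498.75.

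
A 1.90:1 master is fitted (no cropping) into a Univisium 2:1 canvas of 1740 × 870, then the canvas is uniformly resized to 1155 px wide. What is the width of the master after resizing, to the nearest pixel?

1097 px

Fitted into 1740×870, the master spans the height; its width is 870 × 1.900 ≈ 1653.00 px.
Resizing to 1155 px wide multiplies everything by 0.6638: 1653.00 → 1097.25 px.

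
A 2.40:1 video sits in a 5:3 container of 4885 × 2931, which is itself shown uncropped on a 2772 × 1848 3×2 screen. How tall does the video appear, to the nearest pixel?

1155 px

First fit — 2.40:1 into 4885×2931 spans the width: 4885.00 × 2035.42.
Second fit — the 5:3 canvas into 2772×1848 spans the width: 2772.00 × 1663.20 (×0.5675 from 4885×2931).
So the video's height is 2035.42 × 0.5675 ≈ 1155.00.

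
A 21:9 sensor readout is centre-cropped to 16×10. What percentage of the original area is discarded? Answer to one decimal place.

16×10 is narrower than 21:9, so the crop keeps the full height and trims the width.
Fraction kept = (1.600)/(2.333) ≈ 68.57%, so 31.43% is lost.

31.4%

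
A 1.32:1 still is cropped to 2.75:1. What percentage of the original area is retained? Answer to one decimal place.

48.0%

The width stays; only height is cut (since 2.75:1 is wider than 1.32:1).
Fraction kept = (1.320)/(2.750) ≈ 48.00%.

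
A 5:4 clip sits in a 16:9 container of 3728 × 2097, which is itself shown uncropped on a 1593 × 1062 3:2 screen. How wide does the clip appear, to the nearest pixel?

5:4 in 3728×2097: fills the height, so the clip is 2621.25 × 2097.00.
16:9 in 1593×1062: fills the width, so the intermediate becomes 1593.00 × 896.06 — a scale of ×0.4273.
So the clip's width is 2621.25 × 0.4273 ≈ 1120.08.

1120 px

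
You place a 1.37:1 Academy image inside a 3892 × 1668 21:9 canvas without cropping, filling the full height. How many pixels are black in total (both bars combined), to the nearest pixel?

2680209 pixels

That makes the image 2285.1600 px wide (1668 × 1.370).
Leftover width: 3892 − 2285.1600 = 1606.8400 px.
That's 1606.8400 × 1668 ≈ 2680209 black pixels.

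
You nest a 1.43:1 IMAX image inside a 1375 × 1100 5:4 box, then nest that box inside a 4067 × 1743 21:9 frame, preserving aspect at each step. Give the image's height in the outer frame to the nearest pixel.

1.43:1 IMAX in 1375×1100: fills the width, so the image is 1375.00 × 961.54.
Second fit — the 5:4 canvas into 4067×1743 spans the height: 2178.75 × 1743.00 (×1.5845 from 1375×1100).
The image scales with it: height 961.54 × 1.5845 ≈ 1523.60.

1524 px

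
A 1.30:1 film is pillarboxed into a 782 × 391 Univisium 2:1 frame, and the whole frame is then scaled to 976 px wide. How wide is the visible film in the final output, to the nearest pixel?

634 px

Fitted into 782×391, the film spans the height; its width is 391 × 1.300 ≈ 508.30 px.
The frame scales by 976/782 = 1.2481; 508.30 × 1.2481 ≈ 634.40 px.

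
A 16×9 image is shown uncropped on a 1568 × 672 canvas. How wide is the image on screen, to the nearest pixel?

1195 px

Since 1.778 < 2.333, the image is height-limited.
That makes the image 1194.67 px wide (672 × 16/9).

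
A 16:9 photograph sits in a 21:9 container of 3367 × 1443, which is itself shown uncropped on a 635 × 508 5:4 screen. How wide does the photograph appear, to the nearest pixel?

First fit — 16:9 into 3367×1443 spans the height: 2565.33 × 1443.00.
The 21:9 canvas is width-limited in 635×508, giving 635.00 × 272.14; scale factor 0.1886.
The photograph scales with it: width 2565.33 × 0.1886 ≈ 483.81.

484 px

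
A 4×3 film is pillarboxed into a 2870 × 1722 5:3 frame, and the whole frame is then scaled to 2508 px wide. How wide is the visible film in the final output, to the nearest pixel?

At 2870×1722 the film is height-limited, so width = 1722 × 4/3 ≈ 2296.00 px.
Scaling 2870 → 2508 is ×0.8739, so the width becomes 2296.00 × 0.8739 ≈ 2006.40 px.

2006 px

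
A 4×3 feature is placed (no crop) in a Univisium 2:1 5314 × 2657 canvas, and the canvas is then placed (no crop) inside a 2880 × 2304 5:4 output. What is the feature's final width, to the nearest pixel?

First fit — 4×3 into 5314×2657 spans the height: 3542.67 × 2657.00.
Second fit — the Univisium 2:1 canvas into 2880×2304 spans the width: 2880.00 × 1440.00 (×0.5420 from 5314×2657).
Applying the same ×0.5420: 3542.67 → 1920.00.

1920 px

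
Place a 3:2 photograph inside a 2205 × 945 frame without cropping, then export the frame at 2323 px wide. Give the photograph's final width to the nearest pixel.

1493 px

At 2205×945 the photograph is height-limited, so width = 945 × 3/2 ≈ 1417.50 px.
The frame scales by 2323/2205 = 1.0535; 1417.50 × 1.0535 ≈ 1493.36 px.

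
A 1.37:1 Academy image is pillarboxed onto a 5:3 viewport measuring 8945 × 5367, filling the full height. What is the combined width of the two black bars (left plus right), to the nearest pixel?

Content width = 5367 × 1.370 ≈ 7352.79 px.
Black = 8945 − 7352.79 = 1592.21 px.

1592 px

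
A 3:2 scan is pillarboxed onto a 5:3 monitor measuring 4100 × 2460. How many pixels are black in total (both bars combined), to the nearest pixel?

1008600 pixels

Since 1.500 < 1.667, the scan is height-limited.
The scan is 2460 × 3/2 ≈ 3690.0000 px wide.
Leftover width: 4100 − 3690.0000 = 410.0000 px.
Bar area = 410.0000 × 2460 ≈ 1008600 px.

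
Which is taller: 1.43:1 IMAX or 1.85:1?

1.43:1 IMAX

1.43 and 1.85; 1.85 > 1.43. The smaller width-to-height ratio is the taller frame.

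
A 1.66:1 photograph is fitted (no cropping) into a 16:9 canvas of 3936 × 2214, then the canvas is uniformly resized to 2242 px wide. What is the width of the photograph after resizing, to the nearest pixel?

At 3936×2214 the photograph is height-limited, so width = 2214 × 1.660 ≈ 3675.24 px.
Scaling 3936 → 2242 is ×0.5696, so the width becomes 3675.24 × 0.5696 ≈ 2093.47 px.

2093 px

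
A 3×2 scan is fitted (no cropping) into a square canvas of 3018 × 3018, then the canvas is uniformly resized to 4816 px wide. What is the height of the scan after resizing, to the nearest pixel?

At 3018×3018 the scan is width-limited, so height = 3018 × 2/3 ≈ 2012.00 px.
Scaling 3018 → 4816 is ×1.5958, so the height becomes 2012.00 × 1.5958 ≈ 3210.67 px.

3211 px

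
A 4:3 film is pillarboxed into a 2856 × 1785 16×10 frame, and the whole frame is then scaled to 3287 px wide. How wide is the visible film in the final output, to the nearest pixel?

Fitted into 2856×1785, the film spans the height; its width is 1785 × 4/3 ≈ 2380.00 px.
The frame scales by 3287/2856 = 1.1509; 2380.00 × 1.1509 ≈ 2739.17 px.

2739 px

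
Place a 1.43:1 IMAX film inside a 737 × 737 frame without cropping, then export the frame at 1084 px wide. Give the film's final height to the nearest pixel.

758 px

Fitted into 737×737, the film spans the width; its height is 737 / 1.430 ≈ 515.38 px.
The frame scales by 1084/737 = 1.4708; 515.38 × 1.4708 ≈ 758.04 px.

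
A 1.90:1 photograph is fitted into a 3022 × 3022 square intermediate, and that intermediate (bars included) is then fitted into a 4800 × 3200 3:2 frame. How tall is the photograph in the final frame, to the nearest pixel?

1684 px

First fit — 1.90:1 into 3022×3022 spans the width: 3022.00 × 1590.53.
The square canvas is height-limited in 4800×3200, giving 3200.00 × 3200.00; scale factor 1.0589.
So the photograph's height is 1590.53 × 1.0589 ≈ 1684.21.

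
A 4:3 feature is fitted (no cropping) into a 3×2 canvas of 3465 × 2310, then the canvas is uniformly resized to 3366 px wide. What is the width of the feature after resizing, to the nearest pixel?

2992 px

Fitted into 3465×2310, the feature spans the height; its width is 2310 × 4/3 ≈ 3080.00 px.
The frame scales by 3366/3465 = 0.9714; 3080.00 × 0.9714 ≈ 2992.00 px.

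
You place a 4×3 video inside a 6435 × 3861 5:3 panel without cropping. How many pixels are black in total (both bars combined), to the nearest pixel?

4969107 pixels

4×3 is narrower than 5:3, so it spans the full height.
The video is 3861 × 4/3 ≈ 5148.0000 px wide.
6435 − 5148.0000 = 1287.0000 px of bars.
Bar area = 1287.0000 × 3861 ≈ 4969107 px.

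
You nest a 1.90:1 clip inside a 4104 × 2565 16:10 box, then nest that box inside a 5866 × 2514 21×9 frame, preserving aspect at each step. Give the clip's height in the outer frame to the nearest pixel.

2117 px

Inside the 4104×2565 canvas the clip is width-limited at 4104.00 × 2160.00.
The 16:10 canvas is height-limited in 5866×2514, giving 4022.40 × 2514.00; scale factor 0.9801.
So the clip's height is 2160.00 × 0.9801 ≈ 2117.05.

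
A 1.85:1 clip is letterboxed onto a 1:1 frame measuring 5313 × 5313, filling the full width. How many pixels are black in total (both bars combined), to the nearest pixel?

12969607 pixels

The clip is 5313 / 1.850 ≈ 2871.8919 px tall.
Leftover height: 5313 − 2871.8919 = 2441.1081 px.
Bar area = 2441.1081 × 5313 ≈ 12969607 px.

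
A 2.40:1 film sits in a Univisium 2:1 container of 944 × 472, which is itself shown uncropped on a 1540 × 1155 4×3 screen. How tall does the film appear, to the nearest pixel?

642 px

2.40:1 in 944×472: fills the width, so the film is 944.00 × 393.33.
Second fit — the Univisium 2:1 canvas into 1540×1155 spans the width: 1540.00 × 770.00 (×1.6314 from 944×472).
Applying the same ×1.6314: 393.33 → 641.67.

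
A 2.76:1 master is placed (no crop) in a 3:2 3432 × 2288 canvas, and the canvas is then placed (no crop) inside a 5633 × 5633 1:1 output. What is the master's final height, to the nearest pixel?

2041 px

Inside the 3432×2288 canvas the master is width-limited at 3432.00 × 1243.48.
The 3:2 canvas is width-limited in 5633×5633, giving 5633.00 × 3755.33; scale factor 1.6413.
The master scales with it: height 1243.48 × 1.6413 ≈ 2040.94.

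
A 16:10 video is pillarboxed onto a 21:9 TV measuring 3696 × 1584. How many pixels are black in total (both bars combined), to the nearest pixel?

16:10 (1.600) < 21:9 (2.333), so the video fills the height.
Content width = 1584 × 16/10 ≈ 2534.4000 px.
Black = 3696 − 2534.4000 = 1161.6000 px.
Across the 1584-px span: 1161.6000 × 1584 ≈ 1839974 px.

1839974 pixels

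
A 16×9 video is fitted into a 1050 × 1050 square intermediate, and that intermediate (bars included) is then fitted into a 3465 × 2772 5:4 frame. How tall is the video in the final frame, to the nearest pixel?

1559 px

First fit — 16×9 into 1050×1050 spans the width: 1050.00 × 590.62.
square in 3465×2772: fills the height, so the intermediate becomes 2772.00 × 2772.00 — a scale of ×2.6400.
So the video's height is 590.62 × 2.6400 ≈ 1559.25.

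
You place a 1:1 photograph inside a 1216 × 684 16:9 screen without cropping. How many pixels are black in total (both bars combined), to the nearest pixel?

1:1 is narrower than 16:9, so it spans the full height.
That makes the image 684.0000 px wide (684 × 1/1).
Leftover width: 1216 − 684.0000 = 532.0000 px.
That's 532.0000 × 684 ≈ 363888 black pixels.

363888 pixels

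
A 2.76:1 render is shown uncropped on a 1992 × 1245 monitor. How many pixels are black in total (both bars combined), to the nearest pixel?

1042336 pixels

Since 2.760 > 1.600, the render is width-limited.
That makes the image 721.7391 px tall (1992 / 2.760).
Black = 1245 − 721.7391 = 523.2609 px.
Bar area = 523.2609 × 1992 ≈ 1042336 px.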